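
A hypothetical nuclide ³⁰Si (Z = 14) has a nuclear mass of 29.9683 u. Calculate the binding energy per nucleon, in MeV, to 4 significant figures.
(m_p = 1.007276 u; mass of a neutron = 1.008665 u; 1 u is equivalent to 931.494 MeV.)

With 14 protons and 16 neutrons (A = 30):
Mass of separated nucleons = 14(1.007276) + 16(1.008665) = 14.101864 + 16.138640 = 30.240504 u
The mass defect is 30.240504 − 29.9683 = 0.272204 u.
E_B = 0.272204 × 931.494 = 253.556 MeV
BE/A = 253.556 MeV / 30 = 8.452 MeV/nucleon

8.452 MeV/nucleon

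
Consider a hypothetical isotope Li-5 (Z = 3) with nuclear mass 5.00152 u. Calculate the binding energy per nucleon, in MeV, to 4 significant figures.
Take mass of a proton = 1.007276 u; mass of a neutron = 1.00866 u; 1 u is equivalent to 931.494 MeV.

Z = 3, so N = A − Z = 5 − 3 = 2.
Mass of separated nucleons = 3(1.007276) + 2(1.00866) = 3.021828 + 2.01732 = 5.039148 u
Mass defect Δm = 5.039148 − 5.00152 = 0.037628 u
Binding energy = Δm·c² = 0.037628 × 931.494 MeV/u = 35.0503 MeV
BE/A = 35.0503 MeV / 5 = 7.010 MeV/nucleon

7.010 MeV/nucleon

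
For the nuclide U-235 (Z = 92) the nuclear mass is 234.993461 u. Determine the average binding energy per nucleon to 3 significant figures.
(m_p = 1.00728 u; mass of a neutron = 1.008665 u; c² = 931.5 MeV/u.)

With 92 protons and 143 neutrons (A = 235):
Total constituent mass: 92 × 1.00728 + 143 × 1.008665 = 236.908855 u
The mass defect is 236.908855 − 234.993461 = 1.915394 u.
E_B = 1.915394 × 931.5 = 1784.19 MeV
Per nucleon: 1784.19 / 235 = 7.592 MeV

7.59 MeV/nucleon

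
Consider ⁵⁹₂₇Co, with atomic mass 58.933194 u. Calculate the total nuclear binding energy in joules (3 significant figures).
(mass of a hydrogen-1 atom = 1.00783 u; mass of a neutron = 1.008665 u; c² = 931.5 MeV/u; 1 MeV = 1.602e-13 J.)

8.29e-11 J

Total constituent mass: 27 × 1.00783 + 32 × 1.008665 = 59.488690 u
Δm = 59.488690 − 58.933194 = 0.555496 u
Binding energy = Δm·c² = 0.555496 × 931.5 MeV/u = 517.445 MeV
In joules: 517.445 MeV × 1.602e-13 J/MeV = 8.2895e-11 J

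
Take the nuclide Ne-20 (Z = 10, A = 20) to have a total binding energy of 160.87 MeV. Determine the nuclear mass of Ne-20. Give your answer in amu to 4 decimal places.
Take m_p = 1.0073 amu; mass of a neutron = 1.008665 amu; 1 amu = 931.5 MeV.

Mass defect = 160.87 MeV / (931.5 MeV/amu) = 0.172700 amu
Constituent mass = 10(1.0073) + 10(1.008665) = 20.159650 amu
Nuclear mass = 20.159650 − 0.172700 = 19.986950 amu ≈ 19.9870 amu (to 4 decimal places)

19.9870 amu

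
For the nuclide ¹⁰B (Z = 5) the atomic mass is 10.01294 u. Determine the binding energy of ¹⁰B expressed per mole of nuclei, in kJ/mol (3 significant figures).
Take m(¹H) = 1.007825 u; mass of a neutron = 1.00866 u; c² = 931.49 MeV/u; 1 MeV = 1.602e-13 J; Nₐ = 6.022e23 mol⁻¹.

6.24e+09 kJ/mol

The nucleus contains 5 protons and 10 − 5 = 5 neutrons.
Mass of separated nucleons = 5(1.007825) + 5(1.00866) = 5.039125 + 5.04330 = 10.082425 u
Δm = 10.082425 − 10.01294 = 0.069485 u
Converting to energy: 0.069485 u × 931.49 MeV/u = 64.7246 MeV
Per nucleus in joules: 64.7246 MeV × 1.602e-13 J/MeV = 1.0369e-11 J
Per mole: 1.0369e-11 J × 6.022e23 mol⁻¹ = 6.2442e+12 J/mol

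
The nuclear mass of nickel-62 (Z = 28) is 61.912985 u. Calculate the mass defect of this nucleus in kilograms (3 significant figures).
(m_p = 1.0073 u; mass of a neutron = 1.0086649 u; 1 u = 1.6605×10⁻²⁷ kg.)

Z = 28, so N = A − Z = 62 − 28 = 34.
Total constituent mass: 28 × 1.0073 + 34 × 1.0086649 = 62.4990066 u
The mass defect is 62.4990066 − 61.912985 = 0.5860216 u.
In SI units: 0.5860216 u × 1.6605×10⁻²⁷ kg/u = 9.7309e-28 kg

9.73e-28 kg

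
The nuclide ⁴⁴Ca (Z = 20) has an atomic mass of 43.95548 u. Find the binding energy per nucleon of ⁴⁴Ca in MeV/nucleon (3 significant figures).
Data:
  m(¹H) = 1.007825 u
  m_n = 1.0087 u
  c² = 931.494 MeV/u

Total constituent mass: 20 × 1.007825 + 24 × 1.0087 = 44.365300 u
The mass defect is 44.365300 − 43.95548 = 0.409820 u.
E_B = 0.409820 × 931.494 = 381.745 MeV
BE/A = 381.745 MeV / 44 = 8.676 MeV/nucleon

8.68 MeV/nucleon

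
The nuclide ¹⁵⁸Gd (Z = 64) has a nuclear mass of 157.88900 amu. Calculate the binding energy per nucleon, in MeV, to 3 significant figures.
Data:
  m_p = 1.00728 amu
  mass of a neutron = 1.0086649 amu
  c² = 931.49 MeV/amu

8.20 MeV/nucleon

Z = 64, so N = A − Z = 158 − 64 = 94.
Total constituent mass: 64 × 1.00728 + 94 × 1.0086649 = 159.2804206 amu
Mass defect Δm = 159.2804206 − 157.88900 = 1.3914206 amu
E_B = 1.3914206 × 931.49 = 1296.09 MeV
Dividing by A = 158 gives 8.203 MeV per nucleon.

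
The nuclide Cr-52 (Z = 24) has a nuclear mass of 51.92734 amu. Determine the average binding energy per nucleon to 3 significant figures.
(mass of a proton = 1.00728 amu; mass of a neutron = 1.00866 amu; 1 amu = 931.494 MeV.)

Z = 24, so N = A − Z = 52 − 24 = 28.
Mass of separated nucleons = 24(1.00728) + 28(1.00866) = 24.17472 + 28.24248 = 52.41720 amu
Δm = 52.41720 − 51.92734 = 0.48986 amu
E_B = 0.48986 × 931.494 = 456.302 MeV
BE/A = 456.302 MeV / 52 = 8.775 MeV/nucleon

8.78 MeV/nucleon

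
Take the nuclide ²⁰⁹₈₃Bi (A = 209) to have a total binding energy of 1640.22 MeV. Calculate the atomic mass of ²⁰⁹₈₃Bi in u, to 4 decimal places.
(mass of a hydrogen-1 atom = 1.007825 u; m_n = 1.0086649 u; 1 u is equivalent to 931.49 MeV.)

Mass defect = 1640.22 MeV / (931.49 MeV/u) = 1.760856 u
Constituent mass = 83(1.007825) + 126(1.0086649) = 210.7412524 u
Atomic mass = 210.7412524 − 1.760856 = 208.9803964 u ≈ 208.9804 u (to 4 decimal places)

208.9804 u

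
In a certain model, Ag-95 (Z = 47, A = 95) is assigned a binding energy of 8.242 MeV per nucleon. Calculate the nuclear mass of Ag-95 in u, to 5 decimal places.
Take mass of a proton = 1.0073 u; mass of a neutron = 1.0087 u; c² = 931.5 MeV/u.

94.92013 u

Total binding energy = 95 × 8.242 = 782.990 MeV
Mass defect = 782.990 MeV / (931.5 MeV/u) = 0.8405690 u
Constituent mass = 47(1.0073) + 48(1.0087) = 95.7607 u
Nuclear mass = 95.7607 − 0.8405690 = 94.9201310 u ≈ 94.92013 u (to 5 decimal places)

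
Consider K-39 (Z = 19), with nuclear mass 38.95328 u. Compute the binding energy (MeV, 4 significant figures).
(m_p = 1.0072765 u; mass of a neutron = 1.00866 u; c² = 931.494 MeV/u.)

333.6 MeV

Z = 19, so N = A − Z = 39 − 19 = 20.
Σm = 19·m_p + 20·m_n = 19.1382535 + 20.17320 = 39.3114535 u
Mass defect Δm = 39.3114535 − 38.95328 = 0.3581735 u
Binding energy = Δm·c² = 0.3581735 × 931.494 MeV/u = 333.636 MeV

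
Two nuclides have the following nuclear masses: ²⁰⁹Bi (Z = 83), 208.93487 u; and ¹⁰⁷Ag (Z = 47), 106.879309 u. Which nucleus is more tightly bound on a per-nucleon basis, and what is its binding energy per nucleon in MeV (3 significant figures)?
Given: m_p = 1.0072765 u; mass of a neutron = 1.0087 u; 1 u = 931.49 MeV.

²⁰⁹Bi: Σm = 83(1.0072765) + 126(1.0087) = 210.7001495 u; Δm = 1.7652795 u; E_B = 1644.34 MeV; E_B/A = 7.868 MeV
¹⁰⁷Ag: Σm = 47(1.0072765) + 60(1.0087) = 107.8639955 u; Δm = 0.9846865 u; E_B = 917.23 MeV; E_B/A = 8.572 MeV
¹⁰⁷Ag has the higher binding energy per nucleon, so it is the more tightly bound nucleus.

¹⁰⁷Ag; 8.57 MeV/nucleon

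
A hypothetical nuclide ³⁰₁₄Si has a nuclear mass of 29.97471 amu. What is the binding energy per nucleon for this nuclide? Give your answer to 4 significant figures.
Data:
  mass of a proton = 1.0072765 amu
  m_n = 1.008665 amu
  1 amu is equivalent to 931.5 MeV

Σm = 14·m_p + 16·m_n = 14.1018710 + 16.138640 = 30.2405110 amu
Δm = 30.2405110 − 29.97471 = 0.2658010 amu
Binding energy = Δm·c² = 0.2658010 × 931.5 MeV/amu = 247.594 MeV
Dividing by A = 30 gives 8.253 MeV per nucleon.

8.253 MeV/nucleon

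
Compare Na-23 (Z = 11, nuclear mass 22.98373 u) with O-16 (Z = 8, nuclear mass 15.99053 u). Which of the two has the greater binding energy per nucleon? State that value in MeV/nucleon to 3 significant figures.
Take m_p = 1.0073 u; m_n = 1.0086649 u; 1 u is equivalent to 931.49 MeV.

Na-23; 8.12 MeV/nucleon

Na-23: Σm = 11(1.0073) + 12(1.0086649) = 23.1842788 u; Δm = 0.2005488 u; E_B = 186.81 MeV; E_B/A = 8.122 MeV
O-16: Σm = 8(1.0073) + 8(1.0086649) = 16.1277192 u; Δm = 0.1371892 u; E_B = 127.79 MeV; E_B/A = 7.987 MeV
Na-23 has the higher binding energy per nucleon, so it is the more tightly bound nucleus.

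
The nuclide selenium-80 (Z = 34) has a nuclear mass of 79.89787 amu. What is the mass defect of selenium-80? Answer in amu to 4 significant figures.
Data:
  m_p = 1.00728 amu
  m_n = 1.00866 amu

With 34 protons and 46 neutrons (A = 80):
Σm = 34·m_p + 46·m_n = 34.24752 + 46.39836 = 80.64588 amu
Δm = 80.64588 − 79.89787 = 0.74801 amu

0.7480 amu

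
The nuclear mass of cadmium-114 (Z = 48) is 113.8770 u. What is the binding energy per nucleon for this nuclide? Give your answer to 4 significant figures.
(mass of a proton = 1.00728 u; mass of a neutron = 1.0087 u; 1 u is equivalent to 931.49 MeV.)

8.552 MeV/nucleon

With 48 protons and 66 neutrons (A = 114):
Σm = 48·m_p + 66·m_n = 48.34944 + 66.5742 = 114.92364 u
Δm = 114.92364 − 113.8770 = 1.04664 u
E_B = 1.04664 × 931.49 = 974.935 MeV
BE/A = 974.935 MeV / 114 = 8.552 MeV/nucleon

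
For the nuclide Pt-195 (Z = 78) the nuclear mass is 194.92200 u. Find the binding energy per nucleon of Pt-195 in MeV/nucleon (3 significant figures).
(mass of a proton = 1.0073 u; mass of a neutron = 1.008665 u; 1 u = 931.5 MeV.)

7.94 MeV/nucleon

Z = 78, so N = A − Z = 195 − 78 = 117.
Σm = 78·m_p + 117·m_n = 78.5694 + 118.013805 = 196.583205 u
Mass defect Δm = 196.583205 − 194.92200 = 1.661205 u
Converting to energy: 1.661205 u × 931.5 MeV/u = 1547.41 MeV
Dividing by A = 195 gives 7.935 MeV per nucleon.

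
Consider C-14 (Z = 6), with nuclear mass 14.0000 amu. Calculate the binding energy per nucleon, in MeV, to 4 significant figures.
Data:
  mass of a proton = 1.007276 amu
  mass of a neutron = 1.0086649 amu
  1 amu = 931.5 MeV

Z = 6, so N = A − Z = 14 − 6 = 8.
Σm = 6·m_p + 8·m_n = 6.043656 + 8.0693192 = 14.1129752 amu
Δm = 14.1129752 − 14.0000 = 0.1129752 amu
Binding energy = Δm·c² = 0.1129752 × 931.5 MeV/amu = 105.236 MeV
Per nucleon: 105.236 / 14 = 7.517 MeV

7.517 MeV/nucleon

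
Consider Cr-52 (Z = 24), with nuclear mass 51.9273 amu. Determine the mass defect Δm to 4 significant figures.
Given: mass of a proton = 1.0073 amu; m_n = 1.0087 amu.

The nucleus contains 24 protons and 52 − 24 = 28 neutrons.
Total constituent mass: 24 × 1.0073 + 28 × 1.0087 = 52.4188 amu
Δm = 52.4188 − 51.9273 = 0.4915 amu

0.4915 amu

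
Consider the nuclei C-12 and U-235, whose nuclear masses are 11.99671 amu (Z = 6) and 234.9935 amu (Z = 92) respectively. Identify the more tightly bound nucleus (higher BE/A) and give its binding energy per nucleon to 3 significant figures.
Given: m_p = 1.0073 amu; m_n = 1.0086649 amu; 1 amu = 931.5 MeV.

C-12; 7.69 MeV/nucleon

C-12: Σm = 6(1.0073) + 6(1.0086649) = 12.0957894 amu; Δm = 0.0990794 amu; E_B = 92.292 MeV; E_B/A = 7.691 MeV
U-235: Σm = 92(1.0073) + 143(1.0086649) = 236.9106807 amu; Δm = 1.9171807 amu; E_B = 1785.85 MeV; E_B/A = 7.599 MeV
C-12 has the higher binding energy per nucleon, so it is the more tightly bound nucleus.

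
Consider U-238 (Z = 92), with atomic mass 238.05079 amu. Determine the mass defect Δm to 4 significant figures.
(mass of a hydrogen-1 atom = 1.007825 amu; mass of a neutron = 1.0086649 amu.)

1.934 amu

Σm = 92·m(¹H) + 146·m_n = 92.719900 + 147.2650754 = 239.9849754 amu
Δm = 239.9849754 − 238.05079 = 1.9341854 amu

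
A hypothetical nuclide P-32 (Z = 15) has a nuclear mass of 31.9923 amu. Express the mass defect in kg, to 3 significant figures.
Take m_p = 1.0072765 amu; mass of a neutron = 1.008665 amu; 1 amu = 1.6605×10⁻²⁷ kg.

4.39e-28 kg

Σm = 15·m_p + 17·m_n = 15.1091475 + 17.147305 = 32.2564525 amu
Mass defect Δm = 32.2564525 − 31.9923 = 0.2641525 amu
In SI units: 0.2641525 amu × 1.6605×10⁻²⁷ kg/amu = 4.3863e-28 kg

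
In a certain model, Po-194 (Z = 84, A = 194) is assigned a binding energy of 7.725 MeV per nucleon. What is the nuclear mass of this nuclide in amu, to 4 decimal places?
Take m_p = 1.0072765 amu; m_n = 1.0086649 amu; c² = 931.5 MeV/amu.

Total binding energy = 194 × 7.725 = 1498.650 MeV
Mass defect = 1498.650 MeV / (931.5 MeV/amu) = 1.608857 amu
Constituent mass = 84(1.0072765) + 110(1.0086649) = 195.5643650 amu
Nuclear mass = 195.5643650 − 1.608857 = 193.9555080 amu ≈ 193.9555 amu (to 4 decimal places)

193.9555 amu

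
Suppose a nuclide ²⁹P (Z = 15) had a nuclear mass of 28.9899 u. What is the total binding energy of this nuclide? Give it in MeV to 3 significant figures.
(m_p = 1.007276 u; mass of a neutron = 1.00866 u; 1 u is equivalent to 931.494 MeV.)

Total constituent mass: 15 × 1.007276 + 14 × 1.00866 = 29.230380 u
Δm = 29.230380 − 28.9899 = 0.240480 u
Binding energy = Δm·c² = 0.240480 × 931.494 MeV/u = 224.006 MeV

224 MeV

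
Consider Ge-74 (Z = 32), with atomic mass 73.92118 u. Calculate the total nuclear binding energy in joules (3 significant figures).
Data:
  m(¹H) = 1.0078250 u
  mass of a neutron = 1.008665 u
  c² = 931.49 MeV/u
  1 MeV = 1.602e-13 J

Z = 32, so N = A − Z = 74 − 32 = 42.
Σm = 32·m(¹H) + 42·m_n = 32.2504000 + 42.363930 = 74.6143300 u
Mass defect Δm = 74.6143300 − 73.92118 = 0.6931500 u
Converting to energy: 0.6931500 u × 931.49 MeV/u = 645.662 MeV
In joules: 645.662 MeV × 1.602e-13 J/MeV = 1.0344e-10 J

1.03e-10 J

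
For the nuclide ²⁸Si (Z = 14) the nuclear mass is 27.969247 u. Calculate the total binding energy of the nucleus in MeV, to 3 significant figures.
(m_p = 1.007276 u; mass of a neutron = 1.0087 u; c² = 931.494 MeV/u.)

237 MeV

Total constituent mass: 14 × 1.007276 + 14 × 1.0087 = 28.223664 u
The mass defect is 28.223664 − 27.969247 = 0.254417 u.
E_B = 0.254417 × 931.494 = 236.988 MeV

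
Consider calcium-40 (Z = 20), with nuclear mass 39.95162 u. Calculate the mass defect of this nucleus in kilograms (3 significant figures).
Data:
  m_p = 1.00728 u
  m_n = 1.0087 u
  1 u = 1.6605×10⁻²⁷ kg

6.11e-28 kg

With 20 protons and 20 neutrons (A = 40):
Total constituent mass: 20 × 1.00728 + 20 × 1.0087 = 40.31960 u
The mass defect is 40.31960 − 39.95162 = 0.36798 u.
In SI units: 0.36798 u × 1.6605×10⁻²⁷ kg/u = 6.1103e-28 kg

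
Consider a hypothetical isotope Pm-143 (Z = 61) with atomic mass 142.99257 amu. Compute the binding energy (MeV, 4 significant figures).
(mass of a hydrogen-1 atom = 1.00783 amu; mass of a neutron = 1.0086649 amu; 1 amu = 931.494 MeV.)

1114 MeV

Total constituent mass: 61 × 1.00783 + 82 × 1.0086649 = 144.1881518 amu
The mass defect is 144.1881518 − 142.99257 = 1.1955818 amu.
E_B = 1.1955818 × 931.494 = 1113.68 MeV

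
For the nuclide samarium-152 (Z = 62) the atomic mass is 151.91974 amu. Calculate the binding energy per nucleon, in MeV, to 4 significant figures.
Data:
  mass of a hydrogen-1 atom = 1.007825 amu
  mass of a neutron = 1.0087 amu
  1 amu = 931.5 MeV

8.263 MeV/nucleon

Total constituent mass: 62 × 1.007825 + 90 × 1.0087 = 153.268150 amu
The mass defect is 153.268150 − 151.91974 = 1.348410 amu.
E_B = 1.348410 × 931.5 = 1256.04 MeV
Per nucleon: 1256.04 / 152 = 8.263 MeV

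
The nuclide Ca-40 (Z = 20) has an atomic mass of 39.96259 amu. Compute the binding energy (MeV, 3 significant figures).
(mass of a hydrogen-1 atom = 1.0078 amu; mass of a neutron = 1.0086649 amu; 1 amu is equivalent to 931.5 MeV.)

The nucleus contains 20 protons and 40 − 20 = 20 neutrons.
Σm = 20·m(¹H) + 20·m_n = 20.1560 + 20.1732980 = 40.3292980 amu
The mass defect is 40.3292980 − 39.96259 = 0.3667080 amu.
E_B = 0.3667080 × 931.5 = 341.589 MeV

342 MeV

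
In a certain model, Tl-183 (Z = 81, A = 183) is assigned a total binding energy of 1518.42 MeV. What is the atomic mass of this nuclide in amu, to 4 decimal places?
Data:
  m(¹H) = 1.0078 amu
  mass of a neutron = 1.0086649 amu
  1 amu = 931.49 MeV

182.8855 amu

Mass defect = 1518.42 MeV / (931.49 MeV/amu) = 1.630098 amu
Constituent mass = 81(1.0078) + 102(1.0086649) = 184.5156198 amu
Atomic mass = 184.5156198 − 1.630098 = 182.8855218 amu ≈ 182.8855 amu (to 4 decimal places)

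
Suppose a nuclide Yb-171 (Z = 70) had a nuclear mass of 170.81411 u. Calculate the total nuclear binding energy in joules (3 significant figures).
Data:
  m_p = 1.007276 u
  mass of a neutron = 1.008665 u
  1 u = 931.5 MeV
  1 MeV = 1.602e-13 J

2.34e-10 J

Total constituent mass: 70 × 1.007276 + 101 × 1.008665 = 172.384485 u
The mass defect is 172.384485 − 170.81411 = 1.570375 u.
Converting to energy: 1.570375 u × 931.5 MeV/u = 1462.80 MeV
In joules: 1462.80 MeV × 1.602e-13 J/MeV = 2.3434e-10 J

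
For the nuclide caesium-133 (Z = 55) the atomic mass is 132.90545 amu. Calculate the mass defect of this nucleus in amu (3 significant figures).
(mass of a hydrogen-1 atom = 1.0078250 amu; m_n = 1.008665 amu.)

1.20 amu

Mass of separated nucleons = 55(1.0078250) + 78(1.008665) = 55.4303750 + 78.675870 = 134.1062450 amu
The mass defect is 134.1062450 − 132.90545 = 1.2007950 amu.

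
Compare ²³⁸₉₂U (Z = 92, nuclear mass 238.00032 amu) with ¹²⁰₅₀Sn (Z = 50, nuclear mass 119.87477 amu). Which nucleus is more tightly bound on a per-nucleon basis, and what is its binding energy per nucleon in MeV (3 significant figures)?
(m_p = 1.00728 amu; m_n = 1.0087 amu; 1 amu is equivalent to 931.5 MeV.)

²³⁸₉₂U: Σm = 92(1.00728) + 146(1.0087) = 239.93996 amu; Δm = 1.93964 amu; E_B = 1806.77 MeV; E_B/A = 7.591 MeV
¹²⁰₅₀Sn: Σm = 50(1.00728) + 70(1.0087) = 120.97300 amu; Δm = 1.09823 amu; E_B = 1023.0 MeV; E_B/A = 8.525 MeV
¹²⁰₅₀Sn has the higher binding energy per nucleon, so it is the more tightly bound nucleus.

¹²⁰₅₀Sn; 8.53 MeV/nucleon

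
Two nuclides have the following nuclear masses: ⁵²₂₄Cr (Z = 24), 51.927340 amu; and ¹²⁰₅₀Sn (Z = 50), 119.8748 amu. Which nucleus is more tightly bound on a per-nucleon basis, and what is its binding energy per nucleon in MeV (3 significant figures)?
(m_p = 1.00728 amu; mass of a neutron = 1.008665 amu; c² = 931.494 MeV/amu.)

⁵²₂₄Cr; 8.78 MeV/nucleon

⁵²₂₄Cr: Σm = 24(1.00728) + 28(1.008665) = 52.417340 amu; Δm = 0.490000 amu; E_B = 456.43 MeV; E_B/A = 8.778 MeV
¹²⁰₅₀Sn: Σm = 50(1.00728) + 70(1.008665) = 120.970550 amu; Δm = 1.095750 amu; E_B = 1020.7 MeV; E_B/A = 8.506 MeV
⁵²₂₄Cr has the higher binding energy per nucleon, so it is the more tightly bound nucleus.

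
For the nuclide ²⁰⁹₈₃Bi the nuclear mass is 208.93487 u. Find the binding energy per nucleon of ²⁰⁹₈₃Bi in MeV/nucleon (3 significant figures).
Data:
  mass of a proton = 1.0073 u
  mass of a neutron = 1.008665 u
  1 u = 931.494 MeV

7.86 MeV/nucleon

Z = 83, so N = A − Z = 209 − 83 = 126.
Total constituent mass: 83 × 1.0073 + 126 × 1.008665 = 210.697690 u
Δm = 210.697690 − 208.93487 = 1.762820 u
Binding energy = Δm·c² = 1.762820 × 931.494 MeV/u = 1642.06 MeV
Per nucleon: 1642.06 / 209 = 7.857 MeV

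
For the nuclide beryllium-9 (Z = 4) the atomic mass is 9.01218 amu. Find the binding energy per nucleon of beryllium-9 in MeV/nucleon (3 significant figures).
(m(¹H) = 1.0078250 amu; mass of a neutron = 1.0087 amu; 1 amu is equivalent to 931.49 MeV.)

6.48 MeV/nucleon

Total constituent mass: 4 × 1.0078250 + 5 × 1.0087 = 9.0748000 amu
Δm = 9.0748000 − 9.01218 = 0.0626200 amu
Binding energy = Δm·c² = 0.0626200 × 931.49 MeV/amu = 58.3299 MeV
Dividing by A = 9 gives 6.481 MeV per nucleon.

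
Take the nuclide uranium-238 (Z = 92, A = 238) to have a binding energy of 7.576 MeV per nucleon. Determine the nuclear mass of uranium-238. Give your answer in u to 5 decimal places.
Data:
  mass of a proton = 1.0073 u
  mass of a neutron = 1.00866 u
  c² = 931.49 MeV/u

238.00026 u

Total binding energy = 238 × 7.576 = 1803.088 MeV
Mass defect = 1803.088 MeV / (931.49 MeV/u) = 1.9357030 u
Constituent mass = 92(1.0073) + 146(1.00866) = 239.93596 u
Nuclear mass = 239.93596 − 1.9357030 = 238.0002570 u ≈ 238.00026 u (to 5 decimal places)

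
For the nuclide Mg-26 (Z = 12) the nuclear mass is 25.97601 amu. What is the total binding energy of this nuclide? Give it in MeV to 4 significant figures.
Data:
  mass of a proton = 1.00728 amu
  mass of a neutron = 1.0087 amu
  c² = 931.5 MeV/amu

217.2 MeV

With 12 protons and 14 neutrons (A = 26):
Mass of separated nucleons = 12(1.00728) + 14(1.0087) = 12.08736 + 14.1218 = 26.20916 amu
The mass defect is 26.20916 − 25.97601 = 0.23315 amu.
Binding energy = Δm·c² = 0.23315 × 931.5 MeV/amu = 217.179 MeV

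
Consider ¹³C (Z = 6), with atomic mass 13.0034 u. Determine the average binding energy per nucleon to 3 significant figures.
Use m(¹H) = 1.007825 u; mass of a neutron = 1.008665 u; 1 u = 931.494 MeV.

7.47 MeV/nucleon

The nucleus contains 6 protons and 13 − 6 = 7 neutrons.
Total constituent mass: 6 × 1.007825 + 7 × 1.008665 = 13.107605 u
Δm = 13.107605 − 13.0034 = 0.104205 u
E_B = 0.104205 × 931.494 = 97.0663 MeV
Dividing by A = 13 gives 7.467 MeV per nucleon.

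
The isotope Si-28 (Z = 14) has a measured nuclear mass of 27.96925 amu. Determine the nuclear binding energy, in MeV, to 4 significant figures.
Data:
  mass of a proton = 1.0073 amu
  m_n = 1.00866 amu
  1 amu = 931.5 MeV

236.8 MeV

Z = 14, so N = A − Z = 28 − 14 = 14.
Mass of separated nucleons = 14(1.0073) + 14(1.00866) = 14.1022 + 14.12124 = 28.22344 amu
Δm = 28.22344 − 27.96925 = 0.25419 amu
Binding energy = Δm·c² = 0.25419 × 931.5 MeV/amu = 236.778 MeV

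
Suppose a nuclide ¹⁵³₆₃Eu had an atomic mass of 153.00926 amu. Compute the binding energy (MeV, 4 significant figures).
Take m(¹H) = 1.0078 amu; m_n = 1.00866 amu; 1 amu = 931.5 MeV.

Mass of separated nucleons = 63(1.0078) + 90(1.00866) = 63.4914 + 90.77940 = 154.27080 amu
The mass defect is 154.27080 − 153.00926 = 1.26154 amu.
Converting to energy: 1.26154 amu × 931.5 MeV/amu = 1175.12 MeV

1175 MeV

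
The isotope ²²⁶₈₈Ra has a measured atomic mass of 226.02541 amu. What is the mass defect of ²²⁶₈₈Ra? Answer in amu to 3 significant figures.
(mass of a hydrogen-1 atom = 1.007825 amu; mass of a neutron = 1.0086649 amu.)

The nucleus contains 88 protons and 226 − 88 = 138 neutrons.
Σm = 88·m(¹H) + 138·m_n = 88.688600 + 139.1957562 = 227.8843562 amu
Δm = 227.8843562 − 226.02541 = 1.8589462 amu

1.86 amu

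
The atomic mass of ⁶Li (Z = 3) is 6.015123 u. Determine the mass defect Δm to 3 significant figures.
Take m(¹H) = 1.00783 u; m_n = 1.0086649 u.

0.0344 u

With 3 protons and 3 neutrons (A = 6):
Mass of separated nucleons = 3(1.00783) + 3(1.0086649) = 3.02349 + 3.0259947 = 6.0494847 u
The mass defect is 6.0494847 − 6.015123 = 0.0343617 u.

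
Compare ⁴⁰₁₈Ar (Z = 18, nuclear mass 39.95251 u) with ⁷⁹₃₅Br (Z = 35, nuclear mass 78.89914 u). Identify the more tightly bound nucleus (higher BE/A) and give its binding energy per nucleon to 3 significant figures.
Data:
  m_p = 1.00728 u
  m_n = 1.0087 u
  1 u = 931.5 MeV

⁴⁰₁₈Ar: Σm = 18(1.00728) + 22(1.0087) = 40.32244 u; Δm = 0.36993 u; E_B = 344.5898 MeV; E_B/A = 8.6147 MeV
⁷⁹₃₅Br: Σm = 35(1.00728) + 44(1.0087) = 79.63760 u; Δm = 0.73846 u; E_B = 687.88 MeV; E_B/A = 8.707 MeV
⁷⁹₃₅Br has the higher binding energy per nucleon, so it is the more tightly bound nucleus.

⁷⁹₃₅Br; 8.71 MeV/nucleon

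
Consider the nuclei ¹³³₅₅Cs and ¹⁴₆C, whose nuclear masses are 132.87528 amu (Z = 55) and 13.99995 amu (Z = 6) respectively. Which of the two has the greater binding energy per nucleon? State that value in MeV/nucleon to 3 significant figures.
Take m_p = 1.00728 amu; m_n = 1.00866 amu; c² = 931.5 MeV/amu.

¹³³₅₅Cs: Σm = 55(1.00728) + 78(1.00866) = 134.07588 amu; Δm = 1.20060 amu; E_B = 1118.4 MeV; E_B/A = 8.409 MeV
¹⁴₆C: Σm = 6(1.00728) + 8(1.00866) = 14.11296 amu; Δm = 0.11301 amu; E_B = 105.27 MeV; E_B/A = 7.519 MeV
¹³³₅₅Cs has the higher binding energy per nucleon, so it is the more tightly bound nucleus.

¹³³₅₅Cs; 8.41 MeV/nucleon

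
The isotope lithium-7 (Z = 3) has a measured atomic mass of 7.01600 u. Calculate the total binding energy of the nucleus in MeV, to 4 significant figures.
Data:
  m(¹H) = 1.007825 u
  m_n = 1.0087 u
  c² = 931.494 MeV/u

39.38 MeV

Z = 3, so N = A − Z = 7 − 3 = 4.
Mass of separated nucleons = 3(1.007825) + 4(1.0087) = 3.023475 + 4.0348 = 7.058275 u
Mass defect Δm = 7.058275 − 7.01600 = 0.042275 u
Converting to energy: 0.042275 u × 931.494 MeV/u = 39.3789 MeV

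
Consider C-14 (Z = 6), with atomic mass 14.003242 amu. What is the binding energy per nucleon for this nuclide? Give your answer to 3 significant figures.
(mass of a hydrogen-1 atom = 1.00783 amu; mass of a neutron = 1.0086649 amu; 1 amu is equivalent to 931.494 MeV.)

7.52 MeV/nucleon

With 6 protons and 8 neutrons (A = 14):
Σm = 6·m(¹H) + 8·m_n = 6.04698 + 8.0693192 = 14.1162992 amu
Mass defect Δm = 14.1162992 − 14.003242 = 0.1130572 amu
E_B = 0.1130572 × 931.494 = 105.312 MeV
BE/A = 105.312 MeV / 14 = 7.522 MeV/nucleon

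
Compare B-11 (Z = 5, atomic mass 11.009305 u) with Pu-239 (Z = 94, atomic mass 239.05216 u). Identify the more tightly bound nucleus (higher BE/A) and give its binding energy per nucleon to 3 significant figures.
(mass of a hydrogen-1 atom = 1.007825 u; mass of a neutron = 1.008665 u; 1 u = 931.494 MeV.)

B-11: Σm = 5(1.007825) + 6(1.008665) = 11.091115 u; Δm = 0.081810 u; E_B = 76.206 MeV; E_B/A = 6.928 MeV
Pu-239: Σm = 94(1.007825) + 145(1.008665) = 240.991975 u; Δm = 1.939815 u; E_B = 1806.9 MeV; E_B/A = 7.560 MeV
Pu-239 has the higher binding energy per nucleon, so it is the more tightly bound nucleus.

Pu-239; 7.56 MeV/nucleon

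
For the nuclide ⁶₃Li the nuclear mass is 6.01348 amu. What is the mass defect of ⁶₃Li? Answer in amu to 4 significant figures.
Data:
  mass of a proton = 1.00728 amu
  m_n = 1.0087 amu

Z = 3, so N = A − Z = 6 − 3 = 3.
Mass of separated nucleons = 3(1.00728) + 3(1.0087) = 3.02184 + 3.0261 = 6.04794 amu
Δm = 6.04794 − 6.01348 = 0.03446 amu

0.03446 amu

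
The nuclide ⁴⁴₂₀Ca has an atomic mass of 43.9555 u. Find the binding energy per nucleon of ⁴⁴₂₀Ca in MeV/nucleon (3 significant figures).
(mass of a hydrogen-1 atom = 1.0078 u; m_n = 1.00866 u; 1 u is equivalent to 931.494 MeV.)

8.64 MeV/nucleon

With 20 protons and 24 neutrons (A = 44):
Mass of separated nucleons = 20(1.0078) + 24(1.00866) = 20.1560 + 24.20784 = 44.36384 u
Δm = 44.36384 − 43.9555 = 0.40834 u
E_B = 0.40834 × 931.494 = 380.366 MeV
Per nucleon: 380.366 / 44 = 8.6447 MeV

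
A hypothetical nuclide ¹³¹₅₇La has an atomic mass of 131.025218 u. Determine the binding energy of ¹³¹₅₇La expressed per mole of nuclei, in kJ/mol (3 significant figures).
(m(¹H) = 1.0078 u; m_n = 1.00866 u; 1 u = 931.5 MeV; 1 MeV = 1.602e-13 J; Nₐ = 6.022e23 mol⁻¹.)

Total constituent mass: 57 × 1.0078 + 74 × 1.00866 = 132.08544 u
Mass defect Δm = 132.08544 − 131.025218 = 1.060222 u
Converting to energy: 1.060222 u × 931.5 MeV/u = 987.597 MeV
Per nucleus in joules: 987.597 MeV × 1.602e-13 J/MeV = 1.5821e-10 J
Per mole: 1.5821e-10 J × 6.022e23 mol⁻¹ = 9.5274e+13 J/mol

9.53e+10 kJ/mol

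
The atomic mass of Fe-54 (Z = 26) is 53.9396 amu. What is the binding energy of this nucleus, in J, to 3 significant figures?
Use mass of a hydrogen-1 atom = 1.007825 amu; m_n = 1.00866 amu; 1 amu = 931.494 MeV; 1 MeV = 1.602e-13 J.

7.56e-11 J

Mass of separated nucleons = 26(1.007825) + 28(1.00866) = 26.203450 + 28.24248 = 54.445930 amu
Mass defect Δm = 54.445930 − 53.9396 = 0.506330 amu
Binding energy = Δm·c² = 0.506330 × 931.494 MeV/amu = 471.643 MeV
In joules: 471.643 MeV × 1.602e-13 J/MeV = 7.5557e-11 J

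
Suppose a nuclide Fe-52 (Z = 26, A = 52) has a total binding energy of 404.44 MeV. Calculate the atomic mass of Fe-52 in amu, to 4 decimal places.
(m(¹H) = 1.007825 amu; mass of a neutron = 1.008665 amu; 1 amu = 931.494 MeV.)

Mass defect = 404.44 MeV / (931.494 MeV/amu) = 0.434184 amu
Constituent mass = 26(1.007825) + 26(1.008665) = 52.428740 amu
Atomic mass = 52.428740 − 0.434184 = 51.994556 amu ≈ 51.9946 amu (to 4 decimal places)

51.9946 amu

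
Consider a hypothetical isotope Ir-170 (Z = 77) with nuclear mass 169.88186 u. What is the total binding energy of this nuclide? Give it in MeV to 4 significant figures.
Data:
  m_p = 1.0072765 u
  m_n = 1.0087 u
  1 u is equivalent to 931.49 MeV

The nucleus contains 77 protons and 170 − 77 = 93 neutrons.
Mass of separated nucleons = 77(1.0072765) + 93(1.0087) = 77.5602905 + 93.8091 = 171.3693905 u
Mass defect Δm = 171.3693905 − 169.88186 = 1.4875305 u
Binding energy = Δm·c² = 1.4875305 × 931.49 MeV/u = 1385.62 MeV

1386 MeV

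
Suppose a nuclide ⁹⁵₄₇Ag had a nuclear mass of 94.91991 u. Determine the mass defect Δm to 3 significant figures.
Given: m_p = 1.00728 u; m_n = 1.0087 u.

0.840 u

Mass of separated nucleons = 47(1.00728) + 48(1.0087) = 47.34216 + 48.4176 = 95.75976 u
Δm = 95.75976 − 94.91991 = 0.83985 u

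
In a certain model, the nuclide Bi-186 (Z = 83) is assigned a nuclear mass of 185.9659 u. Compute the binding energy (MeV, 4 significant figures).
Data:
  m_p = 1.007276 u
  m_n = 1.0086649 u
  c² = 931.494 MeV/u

1426 MeV

Σm = 83·m_p + 103·m_n = 83.603908 + 103.8924847 = 187.4963927 u
Δm = 187.4963927 − 185.9659 = 1.5304927 u
Converting to energy: 1.5304927 u × 931.494 MeV/u = 1425.64 MeV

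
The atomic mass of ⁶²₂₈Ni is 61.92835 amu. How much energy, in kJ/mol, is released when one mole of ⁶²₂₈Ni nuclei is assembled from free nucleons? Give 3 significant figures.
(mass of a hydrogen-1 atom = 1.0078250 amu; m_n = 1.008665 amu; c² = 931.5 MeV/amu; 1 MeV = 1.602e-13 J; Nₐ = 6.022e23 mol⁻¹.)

Total constituent mass: 28 × 1.0078250 + 34 × 1.008665 = 62.5137100 amu
Δm = 62.5137100 − 61.92835 = 0.5853600 amu
Converting to energy: 0.5853600 amu × 931.5 MeV/amu = 545.263 MeV
Per nucleus in joules: 545.263 MeV × 1.602e-13 J/MeV = 8.7351e-11 J
Per mole: 8.7351e-11 J × 6.022e23 mol⁻¹ = 5.2603e+13 J/mol

5.26e+10 kJ/mol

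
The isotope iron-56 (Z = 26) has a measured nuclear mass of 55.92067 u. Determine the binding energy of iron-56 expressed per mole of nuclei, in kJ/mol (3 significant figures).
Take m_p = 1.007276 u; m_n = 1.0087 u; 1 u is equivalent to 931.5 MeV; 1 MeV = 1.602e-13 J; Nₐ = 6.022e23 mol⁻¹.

4.76e+10 kJ/mol

Z = 26, so N = A − Z = 56 − 26 = 30.
Total constituent mass: 26 × 1.007276 + 30 × 1.0087 = 56.450176 u
Mass defect Δm = 56.450176 − 55.92067 = 0.529506 u
Binding energy = Δm·c² = 0.529506 × 931.5 MeV/u = 493.235 MeV
Per nucleus in joules: 493.235 MeV × 1.602e-13 J/MeV = 7.9016e-11 J
Per mole: 7.9016e-11 J × 6.022e23 mol⁻¹ = 4.7583e+13 J/mol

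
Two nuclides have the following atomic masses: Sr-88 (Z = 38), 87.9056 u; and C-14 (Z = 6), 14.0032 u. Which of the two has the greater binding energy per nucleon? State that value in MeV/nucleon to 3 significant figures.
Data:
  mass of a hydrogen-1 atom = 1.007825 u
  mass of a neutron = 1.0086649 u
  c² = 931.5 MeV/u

Sr-88: Σm = 38(1.007825) + 50(1.0086649) = 88.7305950 u; Δm = 0.8249950 u; E_B = 768.48 MeV; E_B/A = 8.733 MeV
C-14: Σm = 6(1.007825) + 8(1.0086649) = 14.1162692 u; Δm = 0.1130692 u; E_B = 105.32 MeV; E_B/A = 7.523 MeV
Sr-88 has the higher binding energy per nucleon, so it is the more tightly bound nucleus.

Sr-88; 8.73 MeV/nucleon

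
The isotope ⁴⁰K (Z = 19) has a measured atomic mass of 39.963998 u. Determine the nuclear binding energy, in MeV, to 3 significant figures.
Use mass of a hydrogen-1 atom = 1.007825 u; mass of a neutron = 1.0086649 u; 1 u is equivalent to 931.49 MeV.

The nucleus contains 19 protons and 40 − 19 = 21 neutrons.
Σm = 19·m(¹H) + 21·m_n = 19.148675 + 21.1819629 = 40.3306379 u
Δm = 40.3306379 − 39.963998 = 0.3666399 u
E_B = 0.3666399 × 931.49 = 341.521 MeV

342 MeV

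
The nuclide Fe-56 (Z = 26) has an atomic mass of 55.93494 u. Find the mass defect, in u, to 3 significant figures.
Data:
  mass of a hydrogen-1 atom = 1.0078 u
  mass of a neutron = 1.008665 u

The nucleus contains 26 protons and 56 − 26 = 30 neutrons.
Σm = 26·m(¹H) + 30·m_n = 26.2028 + 30.259950 = 56.462750 u
Mass defect Δm = 56.462750 − 55.93494 = 0.527810 u

0.528 u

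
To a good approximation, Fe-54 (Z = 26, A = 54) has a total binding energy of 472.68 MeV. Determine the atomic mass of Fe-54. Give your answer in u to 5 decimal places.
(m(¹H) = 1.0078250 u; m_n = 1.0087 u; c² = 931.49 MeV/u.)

Mass defect = 472.68 MeV / (931.49 MeV/u) = 0.5074451 u
Constituent mass = 26(1.0078250) + 28(1.0087) = 54.4470500 u
Atomic mass = 54.4470500 − 0.5074451 = 53.9396049 u ≈ 53.93960 u (to 5 decimal places)

53.93960 u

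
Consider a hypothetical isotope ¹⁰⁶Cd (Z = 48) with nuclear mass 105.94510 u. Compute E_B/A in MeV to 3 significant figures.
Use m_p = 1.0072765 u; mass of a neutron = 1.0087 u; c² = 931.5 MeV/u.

The nucleus contains 48 protons and 106 − 48 = 58 neutrons.
Σm = 48·m_p + 58·m_n = 48.3492720 + 58.5046 = 106.8538720 u
Mass defect Δm = 106.8538720 − 105.94510 = 0.9087720 u
Binding energy = Δm·c² = 0.9087720 × 931.5 MeV/u = 846.521 MeV
Per nucleon: 846.521 / 106 = 7.986 MeV

7.99 MeV/nucleon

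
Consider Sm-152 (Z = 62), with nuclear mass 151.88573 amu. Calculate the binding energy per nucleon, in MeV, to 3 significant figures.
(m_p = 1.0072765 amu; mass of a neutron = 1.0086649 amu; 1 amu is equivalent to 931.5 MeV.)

With 62 protons and 90 neutrons (A = 152):
Mass of separated nucleons = 62(1.0072765) + 90(1.0086649) = 62.4511430 + 90.7798410 = 153.2309840 amu
The mass defect is 153.2309840 − 151.88573 = 1.3452540 amu.
Converting to energy: 1.3452540 amu × 931.5 MeV/amu = 1253.10 MeV
Dividing by A = 152 gives 8.244 MeV per nucleon.

8.24 MeV/nucleon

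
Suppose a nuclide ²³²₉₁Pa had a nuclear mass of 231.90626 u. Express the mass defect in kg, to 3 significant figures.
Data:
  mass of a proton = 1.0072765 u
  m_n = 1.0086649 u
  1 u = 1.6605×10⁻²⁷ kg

Mass of separated nucleons = 91(1.0072765) + 141(1.0086649) = 91.6621615 + 142.2217509 = 233.8839124 u
Δm = 233.8839124 − 231.90626 = 1.9776524 u
In SI units: 1.9776524 u × 1.6605×10⁻²⁷ kg/u = 3.2839e-27 kg

3.28e-27 kg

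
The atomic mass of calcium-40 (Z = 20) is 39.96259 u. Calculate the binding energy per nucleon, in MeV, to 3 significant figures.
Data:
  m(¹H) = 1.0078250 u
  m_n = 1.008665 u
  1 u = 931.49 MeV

Σm = 20·m(¹H) + 20·m_n = 20.1565000 + 20.173300 = 40.3298000 u
The mass defect is 40.3298000 − 39.96259 = 0.3672100 u.
Binding energy = Δm·c² = 0.3672100 × 931.49 MeV/u = 342.052 MeV
BE/A = 342.052 MeV / 40 = 8.551 MeV/nucleon

8.55 MeV/nucleon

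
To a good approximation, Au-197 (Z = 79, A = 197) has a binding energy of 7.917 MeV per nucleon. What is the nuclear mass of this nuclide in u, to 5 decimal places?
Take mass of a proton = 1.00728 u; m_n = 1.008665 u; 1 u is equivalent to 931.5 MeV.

Total binding energy = 197 × 7.917 = 1559.649 MeV
Mass defect = 1559.649 MeV / (931.5 MeV/u) = 1.6743414 u
Constituent mass = 79(1.00728) + 118(1.008665) = 198.597590 u
Nuclear mass = 198.597590 − 1.6743414 = 196.9232486 u ≈ 196.92325 u (to 5 decimal places)

196.92325 u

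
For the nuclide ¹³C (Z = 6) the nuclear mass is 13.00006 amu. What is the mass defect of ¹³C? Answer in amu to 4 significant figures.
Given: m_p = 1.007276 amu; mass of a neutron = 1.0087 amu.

Z = 6, so N = A − Z = 13 − 6 = 7.
Mass of separated nucleons = 6(1.007276) + 7(1.0087) = 6.043656 + 7.0609 = 13.104556 amu
Δm = 13.104556 − 13.00006 = 0.104496 amu

0.1045 amu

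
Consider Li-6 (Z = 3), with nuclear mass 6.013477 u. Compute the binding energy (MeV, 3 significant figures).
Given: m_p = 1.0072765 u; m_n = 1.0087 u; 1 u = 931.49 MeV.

32.1 MeV

Total constituent mass: 3 × 1.0072765 + 3 × 1.0087 = 6.0479295 u
Mass defect Δm = 6.0479295 − 6.013477 = 0.0344525 u
Converting to energy: 0.0344525 u × 931.49 MeV/u = 32.0922 MeV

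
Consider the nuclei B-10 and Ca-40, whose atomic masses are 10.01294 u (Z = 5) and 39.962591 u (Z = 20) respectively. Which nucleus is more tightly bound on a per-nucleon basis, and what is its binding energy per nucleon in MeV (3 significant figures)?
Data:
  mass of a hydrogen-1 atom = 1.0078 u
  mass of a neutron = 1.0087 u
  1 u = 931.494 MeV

B-10: Σm = 5(1.0078) + 5(1.0087) = 10.0825 u; Δm = 0.06956 u; E_B = 64.7947 MeV; E_B/A = 6.479 MeV
Ca-40: Σm = 20(1.0078) + 20(1.0087) = 40.3300 u; Δm = 0.367409 u; E_B = 342.24 MeV; E_B/A = 8.556 MeV
Ca-40 has the higher binding energy per nucleon, so it is the more tightly bound nucleus.

Ca-40; 8.56 MeV/nucleon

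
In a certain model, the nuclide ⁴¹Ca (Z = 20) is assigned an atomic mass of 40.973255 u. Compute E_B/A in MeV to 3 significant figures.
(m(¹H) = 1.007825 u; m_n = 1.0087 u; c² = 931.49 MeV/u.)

8.31 MeV/nucleon

Z = 20, so N = A − Z = 41 − 20 = 21.
Total constituent mass: 20 × 1.007825 + 21 × 1.0087 = 41.339200 u
Mass defect Δm = 41.339200 − 40.973255 = 0.365945 u
E_B = 0.365945 × 931.49 = 340.874 MeV
Dividing by A = 41 gives 8.314 MeV per nucleon.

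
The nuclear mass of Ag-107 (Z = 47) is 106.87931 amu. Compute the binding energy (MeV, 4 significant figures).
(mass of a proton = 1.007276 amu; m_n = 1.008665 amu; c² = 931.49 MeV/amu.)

915.2 MeV

With 47 protons and 60 neutrons (A = 107):
Σm = 47·m_p + 60·m_n = 47.341972 + 60.519900 = 107.861872 amu
Δm = 107.861872 − 106.87931 = 0.982562 amu
Binding energy = Δm·c² = 0.982562 × 931.49 MeV/amu = 915.247 MeV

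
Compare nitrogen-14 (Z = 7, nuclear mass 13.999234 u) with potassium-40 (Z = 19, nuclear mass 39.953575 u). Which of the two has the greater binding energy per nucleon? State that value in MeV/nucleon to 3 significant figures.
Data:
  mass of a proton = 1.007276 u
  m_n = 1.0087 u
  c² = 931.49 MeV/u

potassium-40; 8.56 MeV/nucleon

nitrogen-14: Σm = 7(1.007276) + 7(1.0087) = 14.111832 u; Δm = 0.112598 u; E_B = 104.884 MeV; E_B/A = 7.492 MeV
potassium-40: Σm = 19(1.007276) + 21(1.0087) = 40.320944 u; Δm = 0.367369 u; E_B = 342.20 MeV; E_B/A = 8.555 MeV
potassium-40 has the higher binding energy per nucleon, so it is the more tightly bound nucleus.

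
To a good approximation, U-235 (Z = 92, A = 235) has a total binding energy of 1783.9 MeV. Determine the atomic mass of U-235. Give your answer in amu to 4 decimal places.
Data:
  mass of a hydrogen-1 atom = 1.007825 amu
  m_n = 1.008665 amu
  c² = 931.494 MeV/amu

235.0439 amu

Mass defect = 1783.9 MeV / (931.494 MeV/amu) = 1.915096 amu
Constituent mass = 92(1.007825) + 143(1.008665) = 236.958995 amu
Atomic mass = 236.958995 − 1.915096 = 235.043899 amu ≈ 235.0439 amu (to 4 decimal places)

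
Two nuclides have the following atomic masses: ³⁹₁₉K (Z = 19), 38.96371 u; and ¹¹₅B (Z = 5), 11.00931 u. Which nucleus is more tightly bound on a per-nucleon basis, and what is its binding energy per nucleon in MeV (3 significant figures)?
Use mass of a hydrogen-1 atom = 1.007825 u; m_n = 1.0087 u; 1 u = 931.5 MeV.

³⁹₁₉K: Σm = 19(1.007825) + 20(1.0087) = 39.322675 u; Δm = 0.358965 u; E_B = 334.38 MeV; E_B/A = 8.574 MeV
¹¹₅B: Σm = 5(1.007825) + 6(1.0087) = 11.091325 u; Δm = 0.082015 u; E_B = 76.397 MeV; E_B/A = 6.945 MeV
³⁹₁₉K has the higher binding energy per nucleon, so it is the more tightly bound nucleus.

³⁹₁₉K; 8.57 MeV/nucleon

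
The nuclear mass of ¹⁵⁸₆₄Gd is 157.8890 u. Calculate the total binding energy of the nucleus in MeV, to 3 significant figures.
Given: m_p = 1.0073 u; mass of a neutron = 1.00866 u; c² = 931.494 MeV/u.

1300 MeV

Z = 64, so N = A − Z = 158 − 64 = 94.
Mass of separated nucleons = 64(1.0073) + 94(1.00866) = 64.4672 + 94.81404 = 159.28124 u
Δm = 159.28124 − 157.8890 = 1.39224 u
E_B = 1.39224 × 931.494 = 1296.86 MeV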